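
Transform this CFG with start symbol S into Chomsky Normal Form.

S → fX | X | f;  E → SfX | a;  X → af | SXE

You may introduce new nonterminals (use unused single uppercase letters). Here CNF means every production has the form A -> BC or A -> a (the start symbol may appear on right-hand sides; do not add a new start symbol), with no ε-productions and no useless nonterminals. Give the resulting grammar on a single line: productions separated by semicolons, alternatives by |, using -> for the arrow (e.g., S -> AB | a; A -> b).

S -> f | AX | BA | SD; A -> f; B -> a; C -> AX; D -> XE; E -> a | SC; F -> XE; X -> BA | SF

No ε-productions.
After unit-elimination: S -> f | af | fX | SXE; E -> a | SfX; X -> af | SXE.
TERM: introduce B -> a, A -> f and substitute in every rule of length ≥2.
BIN: E -> SAX becomes E -> SC, C -> AX; S -> SXE becomes S -> SD, D -> XE; X -> SXE becomes X -> SF, F -> XE.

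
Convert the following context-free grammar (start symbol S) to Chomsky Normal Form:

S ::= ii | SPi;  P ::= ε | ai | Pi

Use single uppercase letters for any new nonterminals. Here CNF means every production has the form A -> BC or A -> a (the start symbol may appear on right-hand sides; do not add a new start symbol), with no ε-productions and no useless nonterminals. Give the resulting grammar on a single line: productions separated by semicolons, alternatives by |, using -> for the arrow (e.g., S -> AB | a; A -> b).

Nullable: {P}; after ε-elimination: S -> Si | ii | SPi; P -> i | Pi | ai.
No unit productions to eliminate.
TERM: introduce B -> a, A -> i and substitute in every rule of length ≥2.
BIN: S -> SPA becomes S -> SC, C -> PA.

S -> AA | SA | SC; A -> i; B -> a; C -> PA; P -> i | BA | PA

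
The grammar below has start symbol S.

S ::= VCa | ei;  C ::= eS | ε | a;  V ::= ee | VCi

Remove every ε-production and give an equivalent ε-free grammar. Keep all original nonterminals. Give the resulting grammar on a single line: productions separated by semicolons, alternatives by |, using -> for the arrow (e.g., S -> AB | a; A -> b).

Nullable set: {C}.
S -> VCa: C nullable, giving VCa | Va.
Drop C -> ε.
V -> VCi: C nullable, giving VCi | Vi.
Unchanged (no nullable symbols): S -> ei; C -> a; C -> eS; V -> ee.

S -> Va | ei | VCa; C -> a | eS; V -> Vi | ee | VCi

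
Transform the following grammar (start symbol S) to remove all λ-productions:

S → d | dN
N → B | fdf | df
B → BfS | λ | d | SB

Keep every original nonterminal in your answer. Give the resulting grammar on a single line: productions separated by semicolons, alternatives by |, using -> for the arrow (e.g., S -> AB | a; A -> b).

S -> d | dN; B -> S | d | SB | fS | BfS; N -> B | df | fdf

Nullable set: {B, N}.
S -> dN: N nullable, giving d | dN.
Drop B -> λ.
B -> BfS: B nullable, giving BfS | fS.
B -> SB: B nullable, giving S | SB.
N -> B: B nullable, giving B.
Unchanged (no nullable symbols): S -> d; B -> d; N -> df; N -> fdf.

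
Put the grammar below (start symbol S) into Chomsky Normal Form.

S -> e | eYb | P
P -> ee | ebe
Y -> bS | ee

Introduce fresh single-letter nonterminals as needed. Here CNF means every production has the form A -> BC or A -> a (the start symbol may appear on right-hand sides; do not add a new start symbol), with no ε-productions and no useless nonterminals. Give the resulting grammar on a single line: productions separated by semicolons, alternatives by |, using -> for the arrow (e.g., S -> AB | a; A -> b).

S -> e | AA | AD | AE; A -> e; B -> b; D -> BA; E -> YB; Y -> AA | BS

No ε-productions.
After unit-elimination: S -> e | ee | eYb | ebe; P -> ee | ebe; Y -> bS | ee.
TERM: introduce B -> b, A -> e and substitute in every rule of length ≥2.
BIN: P -> ABA becomes P -> AC, C -> BA; S -> ABA becomes S -> AD, D -> BA; S -> AYB becomes S -> AE, E -> YB.
Drop unreachable/unproductive: P.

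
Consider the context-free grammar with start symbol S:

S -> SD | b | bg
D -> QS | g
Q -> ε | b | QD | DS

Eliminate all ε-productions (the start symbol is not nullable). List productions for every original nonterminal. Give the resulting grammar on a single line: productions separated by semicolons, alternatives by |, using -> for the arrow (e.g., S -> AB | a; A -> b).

S -> b | SD | bg; D -> S | g | QS; Q -> D | b | DS | QD

Nullable set: {Q}.
D -> QS: Q nullable, giving QS | S.
Drop Q -> ε.
Q -> QD: Q nullable, giving D | QD.
Unchanged (no nullable symbols): S -> SD; S -> b; S -> bg; D -> g; Q -> DS; Q -> b.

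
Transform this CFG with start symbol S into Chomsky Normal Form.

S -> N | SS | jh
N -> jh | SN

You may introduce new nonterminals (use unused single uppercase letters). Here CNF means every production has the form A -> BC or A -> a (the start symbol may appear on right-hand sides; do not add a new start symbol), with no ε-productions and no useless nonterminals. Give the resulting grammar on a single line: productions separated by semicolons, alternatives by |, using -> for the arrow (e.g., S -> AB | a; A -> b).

S -> AB | SN | SS; A -> j; B -> h; N -> AB | SN

No ε-productions.
After unit-elimination: S -> SN | SS | jh; N -> SN | jh.
TERM: introduce B -> h, A -> j and substitute in every rule of length ≥2.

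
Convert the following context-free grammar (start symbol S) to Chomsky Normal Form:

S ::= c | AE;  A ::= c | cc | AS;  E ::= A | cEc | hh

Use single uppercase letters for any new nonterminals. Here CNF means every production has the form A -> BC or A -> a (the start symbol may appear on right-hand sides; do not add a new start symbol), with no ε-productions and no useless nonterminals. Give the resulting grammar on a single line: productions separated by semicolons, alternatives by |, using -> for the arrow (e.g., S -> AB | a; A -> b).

No ε-productions.
After unit-elimination: S -> c | AE; A -> c | AS | cc; E -> c | AS | cc | hh | cEc.
TERM: introduce B -> c, C -> h and substitute in every rule of length ≥2.
BIN: E -> BEB becomes E -> BD, D -> EB.

S -> c | AE; A -> c | AS | BB; B -> c; C -> h; D -> EB; E -> c | AS | BB | BD | CC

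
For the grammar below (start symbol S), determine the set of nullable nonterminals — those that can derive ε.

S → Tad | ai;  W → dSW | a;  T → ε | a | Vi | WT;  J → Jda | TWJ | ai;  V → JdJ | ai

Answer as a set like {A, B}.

{T}

Directly nullable (have an ε-rule): {T}.
Not nullable: J, S, V, W — each has a terminal in every rule's right-hand side or depends on a non-nullable symbol.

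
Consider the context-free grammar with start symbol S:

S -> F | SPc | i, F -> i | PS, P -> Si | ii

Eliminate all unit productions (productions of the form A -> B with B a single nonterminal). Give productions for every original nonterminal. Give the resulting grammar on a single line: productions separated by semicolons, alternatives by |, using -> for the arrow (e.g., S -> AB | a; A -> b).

S -> i | PS | SPc; F -> i | PS; P -> Si | ii

Unit productions: S->F.
Unit pairs (A ⇒* B via units): (S,F).
S: inherits non-unit rules of {F, S} → PS | SPc | i.
F: inherits non-unit rules of {F} → PS | i.
P: inherits non-unit rules of {P} → Si | ii.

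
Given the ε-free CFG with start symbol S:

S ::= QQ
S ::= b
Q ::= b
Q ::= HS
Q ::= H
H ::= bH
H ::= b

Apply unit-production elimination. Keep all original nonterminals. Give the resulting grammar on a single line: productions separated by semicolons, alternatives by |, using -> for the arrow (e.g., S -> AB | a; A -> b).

S -> b | QQ; H -> b | bH; Q -> b | HS | bH

Unit productions: Q->H.
Unit pairs (A ⇒* B via units): (Q,H).
S: inherits non-unit rules of {S} → QQ | b.
H: inherits non-unit rules of {H} → b | bH.
Q: inherits non-unit rules of {H, Q} → HS | b | bH.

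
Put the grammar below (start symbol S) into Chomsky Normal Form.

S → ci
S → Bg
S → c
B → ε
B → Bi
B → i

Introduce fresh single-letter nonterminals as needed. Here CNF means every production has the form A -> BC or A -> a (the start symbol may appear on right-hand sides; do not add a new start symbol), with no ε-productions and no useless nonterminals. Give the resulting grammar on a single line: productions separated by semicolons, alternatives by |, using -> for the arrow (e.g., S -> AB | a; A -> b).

Nullable: {B}; after ε-elimination: S -> c | g | Bg | ci; B -> i | Bi.
No unit productions to eliminate.
TERM: introduce D -> c, C -> g, A -> i and substitute in every rule of length ≥2.

S -> c | g | BC | DA; A -> i; B -> i | BA; C -> g; D -> c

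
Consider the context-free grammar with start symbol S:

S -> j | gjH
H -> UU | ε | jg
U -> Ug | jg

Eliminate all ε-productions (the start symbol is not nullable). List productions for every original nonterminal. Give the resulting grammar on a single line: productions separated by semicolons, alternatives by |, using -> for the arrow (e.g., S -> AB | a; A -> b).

S -> j | gj | gjH; H -> UU | jg; U -> Ug | jg

Nullable set: {H}.
S -> gjH: H nullable, giving gj | gjH.
Drop H -> ε.
Unchanged (no nullable symbols): S -> j; H -> UU; H -> jg; U -> Ug; U -> jg.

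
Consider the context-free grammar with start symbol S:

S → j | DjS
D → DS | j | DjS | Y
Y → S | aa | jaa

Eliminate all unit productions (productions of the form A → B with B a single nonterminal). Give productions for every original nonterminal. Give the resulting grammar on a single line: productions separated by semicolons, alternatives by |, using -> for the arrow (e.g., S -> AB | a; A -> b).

Unit productions: D->Y, Y->S.
Unit pairs (A ⇒* B via units): (D,S), (D,Y), (Y,S).
S: inherits non-unit rules of {S} → DjS | j.
D: inherits non-unit rules of {D, S, Y} → DS | DjS | aa | j | jaa.
Y: inherits non-unit rules of {S, Y} → DjS | aa | j | jaa.

S -> j | DjS; D -> j | DS | aa | DjS | jaa; Y -> j | aa | DjS | jaa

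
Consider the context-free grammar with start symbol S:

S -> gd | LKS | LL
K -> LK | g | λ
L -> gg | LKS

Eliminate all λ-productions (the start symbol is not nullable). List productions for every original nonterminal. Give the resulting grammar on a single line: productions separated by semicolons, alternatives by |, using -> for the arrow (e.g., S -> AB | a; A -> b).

S -> LL | LS | gd | LKS; K -> L | g | LK; L -> LS | gg | LKS

Nullable set: {K}.
S -> LKS: K nullable, giving LKS | LS.
Drop K -> λ.
K -> LK: K nullable, giving L | LK.
L -> LKS: K nullable, giving LKS | LS.
Unchanged (no nullable symbols): S -> LL; S -> gd; K -> g; L -> gg.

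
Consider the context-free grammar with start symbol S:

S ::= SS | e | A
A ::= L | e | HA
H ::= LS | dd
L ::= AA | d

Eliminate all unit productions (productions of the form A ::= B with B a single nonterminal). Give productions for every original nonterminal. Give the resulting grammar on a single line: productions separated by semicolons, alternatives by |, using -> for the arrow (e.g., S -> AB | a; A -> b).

S -> d | e | AA | HA | SS; A -> d | e | AA | HA; H -> LS | dd; L -> d | AA

Unit productions: A->L, S->A.
Unit pairs (A ⇒* B via units): (A,L), (S,A), (S,L).
S: inherits non-unit rules of {A, L, S} → AA | HA | SS | d | e.
A: inherits non-unit rules of {A, L} → AA | HA | d | e.
H: inherits non-unit rules of {H} → LS | dd.
L: inherits non-unit rules of {L} → AA | d.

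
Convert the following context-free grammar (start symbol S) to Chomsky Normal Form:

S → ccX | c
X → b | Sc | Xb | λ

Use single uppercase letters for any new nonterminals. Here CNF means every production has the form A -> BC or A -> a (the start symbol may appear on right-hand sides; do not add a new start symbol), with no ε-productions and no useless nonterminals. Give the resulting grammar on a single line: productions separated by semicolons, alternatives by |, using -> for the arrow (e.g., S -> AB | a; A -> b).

S -> c | AA | AC; A -> c; B -> b; C -> AX; X -> b | SA | XB

Nullable: {X}; after ε-elimination: S -> c | cc | ccX; X -> b | Sc | Xb.
No unit productions to eliminate.
TERM: introduce B -> b, A -> c and substitute in every rule of length ≥2.
BIN: S -> AAX becomes S -> AC, C -> AX.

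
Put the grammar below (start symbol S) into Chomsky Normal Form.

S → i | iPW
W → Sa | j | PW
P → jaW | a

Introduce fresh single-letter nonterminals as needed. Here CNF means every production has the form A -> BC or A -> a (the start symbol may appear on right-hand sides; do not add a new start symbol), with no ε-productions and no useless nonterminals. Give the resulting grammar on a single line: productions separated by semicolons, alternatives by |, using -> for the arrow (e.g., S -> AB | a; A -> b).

No ε-productions.
No unit productions to eliminate.
TERM: introduce B -> a, C -> i, A -> j and substitute in every rule of length ≥2.
BIN: P -> ABW becomes P -> AD, D -> BW; S -> CPW becomes S -> CE, E -> PW.

S -> i | CE; A -> j; B -> a; C -> i; D -> BW; E -> PW; P -> a | AD; W -> j | PW | SB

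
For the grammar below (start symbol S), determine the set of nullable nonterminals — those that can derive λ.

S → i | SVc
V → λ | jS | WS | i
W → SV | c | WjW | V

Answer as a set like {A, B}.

{V, W}

Directly nullable (have an ε-rule): {V}.
W is nullable via W -> V (every symbol on the right is already known nullable).
Not nullable: S — each has a terminal in every rule's right-hand side or depends on a non-nullable symbol.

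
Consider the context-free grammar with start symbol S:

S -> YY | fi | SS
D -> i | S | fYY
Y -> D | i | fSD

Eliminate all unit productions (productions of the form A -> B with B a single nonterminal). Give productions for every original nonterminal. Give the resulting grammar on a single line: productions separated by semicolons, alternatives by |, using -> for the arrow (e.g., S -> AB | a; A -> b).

S -> SS | YY | fi; D -> i | SS | YY | fi | fYY; Y -> i | SS | YY | fi | fSD | fYY

Unit productions: D->S, Y->D.
Unit pairs (A ⇒* B via units): (D,S), (Y,D), (Y,S).
S: inherits non-unit rules of {S} → SS | YY | fi.
D: inherits non-unit rules of {D, S} → SS | YY | fYY | fi | i.
Y: inherits non-unit rules of {D, S, Y} → SS | YY | fSD | fYY | fi | i.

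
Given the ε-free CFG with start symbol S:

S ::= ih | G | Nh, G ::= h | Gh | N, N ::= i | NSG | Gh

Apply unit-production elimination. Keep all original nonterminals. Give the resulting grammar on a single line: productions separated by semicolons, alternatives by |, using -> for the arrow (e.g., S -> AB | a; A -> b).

S -> h | i | Gh | Nh | ih | NSG; G -> h | i | Gh | NSG; N -> i | Gh | NSG

Unit productions: G->N, S->G.
Unit pairs (A ⇒* B via units): (G,N), (S,G), (S,N).
S: inherits non-unit rules of {G, N, S} → Gh | NSG | Nh | h | i | ih.
G: inherits non-unit rules of {G, N} → Gh | NSG | h | i.
N: inherits non-unit rules of {N} → Gh | NSG | i.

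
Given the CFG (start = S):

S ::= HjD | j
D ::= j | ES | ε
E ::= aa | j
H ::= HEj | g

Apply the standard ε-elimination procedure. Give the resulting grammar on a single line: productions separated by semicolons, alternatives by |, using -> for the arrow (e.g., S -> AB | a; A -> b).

S -> j | Hj | HjD; D -> j | ES; E -> j | aa; H -> g | HEj

Nullable set: {D}.
S -> HjD: D nullable, giving Hj | HjD.
Drop D -> ε.
Unchanged (no nullable symbols): S -> j; D -> ES; D -> j; E -> aa; E -> j; H -> HEj; H -> g.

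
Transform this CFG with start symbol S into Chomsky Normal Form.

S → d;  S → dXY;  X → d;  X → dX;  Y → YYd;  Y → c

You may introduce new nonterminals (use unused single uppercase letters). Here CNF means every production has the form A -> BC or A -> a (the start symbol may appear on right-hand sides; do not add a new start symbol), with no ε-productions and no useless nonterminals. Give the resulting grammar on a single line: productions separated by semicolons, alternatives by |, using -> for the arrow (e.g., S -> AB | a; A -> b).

No ε-productions.
No unit productions to eliminate.
TERM: introduce A -> d and substitute in every rule of length ≥2.
BIN: S -> AXY becomes S -> AB, B -> XY; Y -> YYA becomes Y -> YC, C -> YA.

S -> d | AB; A -> d; B -> XY; C -> YA; X -> d | AX; Y -> c | YC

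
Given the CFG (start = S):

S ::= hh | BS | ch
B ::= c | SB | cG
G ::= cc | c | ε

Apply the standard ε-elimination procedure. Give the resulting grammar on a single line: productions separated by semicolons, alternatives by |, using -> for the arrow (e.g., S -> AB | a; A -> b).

S -> BS | ch | hh; B -> c | SB | cG; G -> c | cc

Nullable set: {G}.
B -> cG: G nullable, giving c | cG.
Drop G -> ε.
Unchanged (no nullable symbols): S -> BS; S -> ch; S -> hh; B -> SB; B -> c; G -> c; G -> cc.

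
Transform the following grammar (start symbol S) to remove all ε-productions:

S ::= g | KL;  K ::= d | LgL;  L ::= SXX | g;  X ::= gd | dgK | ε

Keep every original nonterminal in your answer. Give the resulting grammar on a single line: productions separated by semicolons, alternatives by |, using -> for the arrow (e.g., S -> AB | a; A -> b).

S -> g | KL; K -> d | LgL; L -> S | g | SX | SXX; X -> gd | dgK

Nullable set: {X}.
L -> SXX: X, X nullable, giving S | SX | SXX.
Drop X -> ε.
Unchanged (no nullable symbols): S -> KL; S -> g; K -> LgL; K -> d; L -> g; X -> dgK; X -> gd.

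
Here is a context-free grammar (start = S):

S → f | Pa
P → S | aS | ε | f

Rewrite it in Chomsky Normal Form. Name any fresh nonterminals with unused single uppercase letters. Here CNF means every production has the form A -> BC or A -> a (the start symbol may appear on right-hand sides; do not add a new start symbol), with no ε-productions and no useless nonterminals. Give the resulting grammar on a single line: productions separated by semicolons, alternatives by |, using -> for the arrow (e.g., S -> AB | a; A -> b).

S -> a | f | PA; A -> a; P -> a | f | AS | PA

Nullable: {P}; after ε-elimination: S -> a | f | Pa; P -> S | f | aS.
After unit-elimination: S -> a | f | Pa; P -> a | f | Pa | aS.
TERM: introduce A -> a and substitute in every rule of length ≥2.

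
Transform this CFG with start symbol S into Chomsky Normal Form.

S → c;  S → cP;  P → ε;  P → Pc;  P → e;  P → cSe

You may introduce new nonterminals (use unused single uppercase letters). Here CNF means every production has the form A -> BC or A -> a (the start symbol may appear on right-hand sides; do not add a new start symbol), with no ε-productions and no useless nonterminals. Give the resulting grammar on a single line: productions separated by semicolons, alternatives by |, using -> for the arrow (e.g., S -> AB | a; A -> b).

S -> c | AP; A -> c; B -> e; C -> SB; P -> c | e | AC | PA

Nullable: {P}; after ε-elimination: S -> c | cP; P -> c | e | Pc | cSe.
No unit productions to eliminate.
TERM: introduce A -> c, B -> e and substitute in every rule of length ≥2.
BIN: P -> ASB becomes P -> AC, C -> SB.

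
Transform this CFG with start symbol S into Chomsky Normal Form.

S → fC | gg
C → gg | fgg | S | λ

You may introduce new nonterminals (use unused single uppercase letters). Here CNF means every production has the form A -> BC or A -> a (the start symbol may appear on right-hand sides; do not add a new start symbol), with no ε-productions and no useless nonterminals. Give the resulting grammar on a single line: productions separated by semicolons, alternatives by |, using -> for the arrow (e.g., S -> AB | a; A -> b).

Nullable: {C}; after ε-elimination: S -> f | fC | gg; C -> S | gg | fgg.
After unit-elimination: S -> f | fC | gg; C -> f | fC | gg | fgg.
TERM: introduce A -> f, B -> g and substitute in every rule of length ≥2.
BIN: C -> ABB becomes C -> AD, D -> BB.

S -> f | AC | BB; A -> f; B -> g; C -> f | AC | AD | BB; D -> BB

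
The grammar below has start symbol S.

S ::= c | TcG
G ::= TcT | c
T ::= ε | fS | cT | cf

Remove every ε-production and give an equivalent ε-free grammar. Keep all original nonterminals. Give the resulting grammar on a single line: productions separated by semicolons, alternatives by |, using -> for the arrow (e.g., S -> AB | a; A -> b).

Nullable set: {T}.
S -> TcG: T nullable, giving TcG | cG.
G -> TcT: T, T nullable, giving Tc | TcT | c | cT.
Drop T -> ε.
T -> cT: T nullable, giving c | cT.
Unchanged (no nullable symbols): S -> c; G -> c; T -> cf; T -> fS.

S -> c | cG | TcG; G -> c | Tc | cT | TcT; T -> c | cT | cf | fS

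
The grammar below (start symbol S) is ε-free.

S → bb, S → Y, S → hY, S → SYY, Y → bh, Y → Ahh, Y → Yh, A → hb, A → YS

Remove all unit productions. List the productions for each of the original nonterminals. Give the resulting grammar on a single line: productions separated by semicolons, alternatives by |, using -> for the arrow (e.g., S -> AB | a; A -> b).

Unit productions: S->Y.
Unit pairs (A ⇒* B via units): (S,Y).
S: inherits non-unit rules of {S, Y} → Ahh | SYY | Yh | bb | bh | hY.
A: inherits non-unit rules of {A} → YS | hb.
Y: inherits non-unit rules of {Y} → Ahh | Yh | bh.

S -> Yh | bb | bh | hY | Ahh | SYY; A -> YS | hb; Y -> Yh | bh | Ahh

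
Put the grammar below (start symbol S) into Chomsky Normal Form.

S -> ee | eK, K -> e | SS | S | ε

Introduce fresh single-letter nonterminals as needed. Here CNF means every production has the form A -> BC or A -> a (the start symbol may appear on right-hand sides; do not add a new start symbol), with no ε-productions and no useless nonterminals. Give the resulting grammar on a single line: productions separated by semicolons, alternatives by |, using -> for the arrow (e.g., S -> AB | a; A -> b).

Nullable: {K}; after ε-elimination: S -> e | eK | ee; K -> S | e | SS.
After unit-elimination: S -> e | eK | ee; K -> e | SS | eK | ee.
TERM: introduce A -> e and substitute in every rule of length ≥2.

S -> e | AA | AK; A -> e; K -> e | AA | AK | SS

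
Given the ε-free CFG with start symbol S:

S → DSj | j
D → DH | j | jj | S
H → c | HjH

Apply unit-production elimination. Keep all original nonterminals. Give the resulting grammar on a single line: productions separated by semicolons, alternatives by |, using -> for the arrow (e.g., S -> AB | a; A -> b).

S -> j | DSj; D -> j | DH | jj | DSj; H -> c | HjH

Unit productions: D->S.
Unit pairs (A ⇒* B via units): (D,S).
S: inherits non-unit rules of {S} → DSj | j.
D: inherits non-unit rules of {D, S} → DH | DSj | j | jj.
H: inherits non-unit rules of {H} → HjH | c.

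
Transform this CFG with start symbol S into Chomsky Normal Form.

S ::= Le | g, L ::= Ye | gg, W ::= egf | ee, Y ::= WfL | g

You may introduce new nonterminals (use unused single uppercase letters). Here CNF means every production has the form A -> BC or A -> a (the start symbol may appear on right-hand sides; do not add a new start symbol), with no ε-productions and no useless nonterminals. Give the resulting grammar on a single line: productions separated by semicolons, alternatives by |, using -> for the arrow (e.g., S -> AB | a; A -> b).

No ε-productions.
No unit productions to eliminate.
TERM: introduce A -> e, C -> f, B -> g and substitute in every rule of length ≥2.
BIN: W -> ABC becomes W -> AD, D -> BC; Y -> WCL becomes Y -> WE, E -> CL.

S -> g | LA; A -> e; B -> g; C -> f; D -> BC; E -> CL; L -> BB | YA; W -> AA | AD; Y -> g | WE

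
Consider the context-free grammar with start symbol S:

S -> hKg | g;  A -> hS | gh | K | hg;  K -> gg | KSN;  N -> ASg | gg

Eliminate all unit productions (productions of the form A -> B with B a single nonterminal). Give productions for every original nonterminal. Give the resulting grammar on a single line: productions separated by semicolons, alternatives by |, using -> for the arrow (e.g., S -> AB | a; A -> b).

S -> g | hKg; A -> gg | gh | hS | hg | KSN; K -> gg | KSN; N -> gg | ASg

Unit productions: A->K.
Unit pairs (A ⇒* B via units): (A,K).
S: inherits non-unit rules of {S} → g | hKg.
A: inherits non-unit rules of {A, K} → KSN | gg | gh | hS | hg.
K: inherits non-unit rules of {K} → KSN | gg.
N: inherits non-unit rules of {N} → ASg | gg.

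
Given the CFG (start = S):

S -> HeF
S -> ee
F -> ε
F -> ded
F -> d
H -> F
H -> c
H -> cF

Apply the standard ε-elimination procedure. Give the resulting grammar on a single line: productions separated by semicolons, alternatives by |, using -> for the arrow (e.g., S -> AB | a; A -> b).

S -> e | He | eF | ee | HeF; F -> d | ded; H -> F | c | cF

Nullable set: {F, H}.
S -> HeF: H, F nullable, giving He | HeF | e | eF.
Drop F -> ε.
H -> F: F nullable, giving F.
H -> cF: F nullable, giving c | cF.
Unchanged (no nullable symbols): S -> ee; F -> d; F -> ded; H -> c.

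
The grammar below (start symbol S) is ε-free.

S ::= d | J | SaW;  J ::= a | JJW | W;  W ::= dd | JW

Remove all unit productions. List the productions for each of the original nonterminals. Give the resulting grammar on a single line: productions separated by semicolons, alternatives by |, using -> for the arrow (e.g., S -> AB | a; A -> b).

S -> a | d | JW | dd | JJW | SaW; J -> a | JW | dd | JJW; W -> JW | dd

Unit productions: J->W, S->J.
Unit pairs (A ⇒* B via units): (J,W), (S,J), (S,W).
S: inherits non-unit rules of {J, S, W} → JJW | JW | SaW | a | d | dd.
J: inherits non-unit rules of {J, W} → JJW | JW | a | dd.
W: inherits non-unit rules of {W} → JW | dd.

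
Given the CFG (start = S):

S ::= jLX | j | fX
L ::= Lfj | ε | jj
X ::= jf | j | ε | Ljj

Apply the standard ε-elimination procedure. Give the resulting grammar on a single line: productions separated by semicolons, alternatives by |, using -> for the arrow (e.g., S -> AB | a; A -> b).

Nullable set: {L, X}.
S -> fX: X nullable, giving f | fX.
S -> jLX: L, X nullable, giving j | jL | jLX | jX.
Drop L -> ε.
L -> Lfj: L nullable, giving Lfj | fj.
Drop X -> ε.
X -> Ljj: L nullable, giving Ljj | jj.
Unchanged (no nullable symbols): S -> j; L -> jj; X -> j; X -> jf.

S -> f | j | fX | jL | jX | jLX; L -> fj | jj | Lfj; X -> j | jf | jj | Ljj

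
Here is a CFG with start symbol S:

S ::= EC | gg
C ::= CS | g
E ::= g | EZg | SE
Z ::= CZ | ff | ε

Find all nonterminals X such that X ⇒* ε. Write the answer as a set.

Directly nullable (have an ε-rule): {Z}.
Not nullable: C, E, S — each has a terminal in every rule's right-hand side or depends on a non-nullable symbol.

{Z}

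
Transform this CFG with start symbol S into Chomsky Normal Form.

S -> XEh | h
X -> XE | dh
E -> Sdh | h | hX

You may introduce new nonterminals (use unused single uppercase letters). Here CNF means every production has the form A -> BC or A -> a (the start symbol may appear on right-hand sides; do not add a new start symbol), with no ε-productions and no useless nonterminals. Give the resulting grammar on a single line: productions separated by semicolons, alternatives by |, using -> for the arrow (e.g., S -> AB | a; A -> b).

No ε-productions.
No unit productions to eliminate.
TERM: introduce A -> d, B -> h and substitute in every rule of length ≥2.
BIN: E -> SAB becomes E -> SC, C -> AB; S -> XEB becomes S -> XD, D -> EB.

S -> h | XD; A -> d; B -> h; C -> AB; D -> EB; E -> h | BX | SC; X -> AB | XE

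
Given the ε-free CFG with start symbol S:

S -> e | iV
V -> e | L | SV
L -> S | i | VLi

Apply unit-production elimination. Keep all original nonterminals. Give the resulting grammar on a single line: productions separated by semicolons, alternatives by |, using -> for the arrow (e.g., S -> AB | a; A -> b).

Unit productions: L->S, V->L.
Unit pairs (A ⇒* B via units): (L,S), (V,L), (V,S).
S: inherits non-unit rules of {S} → e | iV.
L: inherits non-unit rules of {L, S} → VLi | e | i | iV.
V: inherits non-unit rules of {L, S, V} → SV | VLi | e | i | iV.

S -> e | iV; L -> e | i | iV | VLi; V -> e | i | SV | iV | VLi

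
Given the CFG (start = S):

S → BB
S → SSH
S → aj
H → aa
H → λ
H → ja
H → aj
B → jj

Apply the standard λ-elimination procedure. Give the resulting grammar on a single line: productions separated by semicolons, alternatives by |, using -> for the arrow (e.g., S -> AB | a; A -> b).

Nullable set: {H}.
S -> SSH: H nullable, giving SS | SSH.
Drop H -> λ.
Unchanged (no nullable symbols): S -> BB; S -> aj; B -> jj; H -> aa; H -> aj; H -> ja.

S -> BB | SS | aj | SSH; B -> jj; H -> aa | aj | ja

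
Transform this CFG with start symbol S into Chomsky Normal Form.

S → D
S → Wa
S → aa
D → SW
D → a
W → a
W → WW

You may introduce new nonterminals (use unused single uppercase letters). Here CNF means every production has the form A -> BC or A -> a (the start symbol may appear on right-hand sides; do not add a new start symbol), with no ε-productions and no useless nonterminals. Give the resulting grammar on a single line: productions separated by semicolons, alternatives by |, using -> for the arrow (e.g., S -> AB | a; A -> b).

No ε-productions.
After unit-elimination: S -> a | SW | Wa | aa; D -> a | SW; W -> a | WW.
TERM: introduce A -> a and substitute in every rule of length ≥2.
Drop unreachable/unproductive: D.

S -> a | AA | SW | WA; A -> a; W -> a | WW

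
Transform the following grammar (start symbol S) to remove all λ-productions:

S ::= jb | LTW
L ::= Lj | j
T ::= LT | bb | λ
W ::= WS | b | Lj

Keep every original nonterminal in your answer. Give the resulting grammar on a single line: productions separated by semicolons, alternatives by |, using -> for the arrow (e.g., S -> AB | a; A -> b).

Nullable set: {T}.
S -> LTW: T nullable, giving LTW | LW.
Drop T -> λ.
T -> LT: T nullable, giving L | LT.
Unchanged (no nullable symbols): S -> jb; L -> Lj; L -> j; T -> bb; W -> Lj; W -> WS; W -> b.

S -> LW | jb | LTW; L -> j | Lj; T -> L | LT | bb; W -> b | Lj | WS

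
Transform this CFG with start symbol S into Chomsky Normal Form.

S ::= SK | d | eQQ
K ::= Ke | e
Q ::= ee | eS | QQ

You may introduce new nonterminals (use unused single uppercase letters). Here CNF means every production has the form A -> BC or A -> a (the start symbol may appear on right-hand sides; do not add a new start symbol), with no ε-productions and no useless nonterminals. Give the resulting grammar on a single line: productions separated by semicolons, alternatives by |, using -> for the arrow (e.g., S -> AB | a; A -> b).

S -> d | AB | SK; A -> e; B -> QQ; K -> e | KA; Q -> AA | AS | QQ

No ε-productions.
No unit productions to eliminate.
TERM: introduce A -> e and substitute in every rule of length ≥2.
BIN: S -> AQQ becomes S -> AB, B -> QQ.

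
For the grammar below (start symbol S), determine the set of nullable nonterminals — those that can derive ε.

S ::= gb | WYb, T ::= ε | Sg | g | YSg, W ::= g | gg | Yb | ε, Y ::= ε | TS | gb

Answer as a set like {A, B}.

{T, W, Y}

Directly nullable (have an ε-rule): {T, W, Y}.
Not nullable: S — each has a terminal in every rule's right-hand side or depends on a non-nullable symbol.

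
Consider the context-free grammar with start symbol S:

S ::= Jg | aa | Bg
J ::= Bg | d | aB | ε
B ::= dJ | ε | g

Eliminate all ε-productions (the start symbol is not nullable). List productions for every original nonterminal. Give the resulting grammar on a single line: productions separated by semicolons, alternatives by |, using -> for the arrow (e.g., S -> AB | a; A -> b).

S -> g | Bg | Jg | aa; B -> d | g | dJ; J -> a | d | g | Bg | aB

Nullable set: {B, J}.
S -> Bg: B nullable, giving Bg | g.
S -> Jg: J nullable, giving Jg | g.
Drop B -> ε.
B -> dJ: J nullable, giving d | dJ.
Drop J -> ε.
J -> Bg: B nullable, giving Bg | g.
J -> aB: B nullable, giving a | aB.
Unchanged (no nullable symbols): S -> aa; B -> g; J -> d.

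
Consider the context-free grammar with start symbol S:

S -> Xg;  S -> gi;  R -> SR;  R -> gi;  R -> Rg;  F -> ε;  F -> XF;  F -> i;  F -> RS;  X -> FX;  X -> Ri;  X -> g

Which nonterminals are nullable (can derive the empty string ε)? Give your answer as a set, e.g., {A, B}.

Directly nullable (have an ε-rule): {F}.
Not nullable: R, S, X — each has a terminal in every rule's right-hand side or depends on a non-nullable symbol.

{F}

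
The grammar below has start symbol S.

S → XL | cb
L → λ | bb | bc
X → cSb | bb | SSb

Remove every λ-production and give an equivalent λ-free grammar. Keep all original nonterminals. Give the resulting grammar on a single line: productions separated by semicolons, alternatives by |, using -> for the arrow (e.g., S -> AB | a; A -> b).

Nullable set: {L}.
S -> XL: L nullable, giving X | XL.
Drop L -> λ.
Unchanged (no nullable symbols): S -> cb; L -> bb; L -> bc; X -> SSb; X -> bb; X -> cSb.

S -> X | XL | cb; L -> bb | bc; X -> bb | SSb | cSb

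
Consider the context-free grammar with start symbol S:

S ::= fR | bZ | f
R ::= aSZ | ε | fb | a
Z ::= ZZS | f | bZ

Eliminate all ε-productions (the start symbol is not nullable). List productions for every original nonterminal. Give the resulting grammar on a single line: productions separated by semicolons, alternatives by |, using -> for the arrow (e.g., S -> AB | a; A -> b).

Nullable set: {R}.
S -> fR: R nullable, giving f | fR.
Drop R -> ε.
Unchanged (no nullable symbols): S -> bZ; S -> f; R -> a; R -> aSZ; R -> fb; Z -> ZZS; Z -> bZ; Z -> f.

S -> f | bZ | fR; R -> a | fb | aSZ; Z -> f | bZ | ZZS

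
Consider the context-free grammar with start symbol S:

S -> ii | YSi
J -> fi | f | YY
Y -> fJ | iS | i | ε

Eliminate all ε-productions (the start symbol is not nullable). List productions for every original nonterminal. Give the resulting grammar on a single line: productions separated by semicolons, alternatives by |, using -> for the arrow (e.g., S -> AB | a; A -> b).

S -> Si | ii | YSi; J -> Y | f | YY | fi; Y -> f | i | fJ | iS

Nullable set: {J, Y}.
S -> YSi: Y nullable, giving Si | YSi.
J -> YY: Y, Y nullable, giving Y | YY.
Drop Y -> ε.
Y -> fJ: J nullable, giving f | fJ.
Unchanged (no nullable symbols): S -> ii; J -> f; J -> fi; Y -> i; Y -> iS.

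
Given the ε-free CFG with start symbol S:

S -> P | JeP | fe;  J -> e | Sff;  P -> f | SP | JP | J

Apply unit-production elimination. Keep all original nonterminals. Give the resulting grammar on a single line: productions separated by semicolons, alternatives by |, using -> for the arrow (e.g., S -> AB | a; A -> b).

S -> e | f | JP | SP | fe | JeP | Sff; J -> e | Sff; P -> e | f | JP | SP | Sff

Unit productions: P->J, S->P.
Unit pairs (A ⇒* B via units): (P,J), (S,J), (S,P).
S: inherits non-unit rules of {J, P, S} → JP | JeP | SP | Sff | e | f | fe.
J: inherits non-unit rules of {J} → Sff | e.
P: inherits non-unit rules of {J, P} → JP | SP | Sff | e | f.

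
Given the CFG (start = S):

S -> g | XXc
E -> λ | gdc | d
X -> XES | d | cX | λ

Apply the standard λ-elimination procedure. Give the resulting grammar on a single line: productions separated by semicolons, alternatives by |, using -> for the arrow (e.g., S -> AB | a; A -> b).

Nullable set: {E, X}.
S -> XXc: X, X nullable, giving XXc | Xc | c.
Drop E -> λ.
Drop X -> λ.
X -> XES: X, E nullable, giving ES | S | XES | XS.
X -> cX: X nullable, giving c | cX.
Unchanged (no nullable symbols): S -> g; E -> d; E -> gdc; X -> d.

S -> c | g | Xc | XXc; E -> d | gdc; X -> S | c | d | ES | XS | cX | XES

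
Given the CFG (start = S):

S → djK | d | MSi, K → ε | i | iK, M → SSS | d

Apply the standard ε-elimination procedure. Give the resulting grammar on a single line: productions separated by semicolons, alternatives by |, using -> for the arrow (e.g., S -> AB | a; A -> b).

Nullable set: {K}.
S -> djK: K nullable, giving dj | djK.
Drop K -> ε.
K -> iK: K nullable, giving i | iK.
Unchanged (no nullable symbols): S -> MSi; S -> d; K -> i; M -> SSS; M -> d.

S -> d | dj | MSi | djK; K -> i | iK; M -> d | SSS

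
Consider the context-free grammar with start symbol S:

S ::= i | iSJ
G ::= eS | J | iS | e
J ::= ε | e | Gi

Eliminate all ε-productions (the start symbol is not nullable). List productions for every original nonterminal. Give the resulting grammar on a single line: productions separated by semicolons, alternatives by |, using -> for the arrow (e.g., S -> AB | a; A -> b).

S -> i | iS | iSJ; G -> J | e | eS | iS; J -> e | i | Gi

Nullable set: {G, J}.
S -> iSJ: J nullable, giving iS | iSJ.
G -> J: J nullable, giving J.
Drop J -> ε.
J -> Gi: G nullable, giving Gi | i.
Unchanged (no nullable symbols): S -> i; G -> e; G -> eS; G -> iS; J -> e.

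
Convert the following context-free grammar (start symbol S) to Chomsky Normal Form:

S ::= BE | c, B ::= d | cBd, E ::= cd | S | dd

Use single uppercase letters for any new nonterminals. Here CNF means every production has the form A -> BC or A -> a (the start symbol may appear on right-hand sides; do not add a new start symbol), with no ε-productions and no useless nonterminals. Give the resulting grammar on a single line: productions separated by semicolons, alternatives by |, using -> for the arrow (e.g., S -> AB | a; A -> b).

S -> c | BE; A -> c; B -> d | AD; C -> d; D -> BC; E -> c | AC | BE | CC

No ε-productions.
After unit-elimination: S -> c | BE; B -> d | cBd; E -> c | BE | cd | dd.
TERM: introduce A -> c, C -> d and substitute in every rule of length ≥2.
BIN: B -> ABC becomes B -> AD, D -> BC.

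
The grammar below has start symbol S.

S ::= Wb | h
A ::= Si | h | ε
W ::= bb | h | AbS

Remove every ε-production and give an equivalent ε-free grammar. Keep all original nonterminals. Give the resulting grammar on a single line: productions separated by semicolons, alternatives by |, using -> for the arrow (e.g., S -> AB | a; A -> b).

S -> h | Wb; A -> h | Si; W -> h | bS | bb | AbS

Nullable set: {A}.
Drop A -> ε.
W -> AbS: A nullable, giving AbS | bS.
Unchanged (no nullable symbols): S -> Wb; S -> h; A -> Si; A -> h; W -> bb; W -> h.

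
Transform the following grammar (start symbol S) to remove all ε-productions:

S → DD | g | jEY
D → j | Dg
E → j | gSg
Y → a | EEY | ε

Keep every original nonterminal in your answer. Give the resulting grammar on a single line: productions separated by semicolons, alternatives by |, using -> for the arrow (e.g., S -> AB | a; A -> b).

Nullable set: {Y}.
S -> jEY: Y nullable, giving jE | jEY.
Drop Y -> ε.
Y -> EEY: Y nullable, giving EE | EEY.
Unchanged (no nullable symbols): S -> DD; S -> g; D -> Dg; D -> j; E -> gSg; E -> j; Y -> a.

S -> g | DD | jE | jEY; D -> j | Dg; E -> j | gSg; Y -> a | EE | EEY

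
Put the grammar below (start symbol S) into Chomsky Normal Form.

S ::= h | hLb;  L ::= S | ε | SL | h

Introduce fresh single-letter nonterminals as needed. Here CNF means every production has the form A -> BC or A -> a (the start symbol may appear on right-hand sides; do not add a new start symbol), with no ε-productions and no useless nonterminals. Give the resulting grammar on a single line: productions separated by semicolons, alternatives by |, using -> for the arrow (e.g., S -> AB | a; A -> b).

Nullable: {L}; after ε-elimination: S -> h | hb | hLb; L -> S | h | SL.
After unit-elimination: S -> h | hb | hLb; L -> h | SL | hb | hLb.
TERM: introduce B -> b, A -> h and substitute in every rule of length ≥2.
BIN: L -> ALB becomes L -> AC, C -> LB; S -> ALB becomes S -> AD, D -> LB.

S -> h | AB | AD; A -> h; B -> b; C -> LB; D -> LB; L -> h | AB | AC | SL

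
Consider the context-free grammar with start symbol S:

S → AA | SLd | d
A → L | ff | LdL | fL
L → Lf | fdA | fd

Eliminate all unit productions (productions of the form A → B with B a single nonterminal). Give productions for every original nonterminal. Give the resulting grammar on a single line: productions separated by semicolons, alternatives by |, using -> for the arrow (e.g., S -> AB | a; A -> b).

S -> d | AA | SLd; A -> Lf | fL | fd | ff | LdL | fdA; L -> Lf | fd | fdA

Unit productions: A->L.
Unit pairs (A ⇒* B via units): (A,L).
S: inherits non-unit rules of {S} → AA | SLd | d.
A: inherits non-unit rules of {A, L} → LdL | Lf | fL | fd | fdA | ff.
L: inherits non-unit rules of {L} → Lf | fd | fdA.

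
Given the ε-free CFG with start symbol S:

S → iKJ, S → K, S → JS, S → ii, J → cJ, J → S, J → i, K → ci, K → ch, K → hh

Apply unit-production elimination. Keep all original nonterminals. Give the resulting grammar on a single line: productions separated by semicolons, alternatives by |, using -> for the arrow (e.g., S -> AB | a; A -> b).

S -> JS | ch | ci | hh | ii | iKJ; J -> i | JS | cJ | ch | ci | hh | ii | iKJ; K -> ch | ci | hh

Unit productions: J->S, S->K.
Unit pairs (A ⇒* B via units): (J,K), (J,S), (S,K).
S: inherits non-unit rules of {K, S} → JS | ch | ci | hh | iKJ | ii.
J: inherits non-unit rules of {J, K, S} → JS | cJ | ch | ci | hh | i | iKJ | ii.
K: inherits non-unit rules of {K} → ch | ci | hh.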